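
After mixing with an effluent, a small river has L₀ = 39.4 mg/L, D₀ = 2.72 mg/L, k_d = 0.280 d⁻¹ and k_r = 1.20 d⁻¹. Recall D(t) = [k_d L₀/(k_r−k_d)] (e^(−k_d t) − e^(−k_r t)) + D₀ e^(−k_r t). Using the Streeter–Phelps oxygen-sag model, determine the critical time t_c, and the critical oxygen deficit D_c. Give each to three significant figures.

At the critical point dD/dt = 0, so k_d L₀ e^(−k_d t) = k_r D. Substituting D(t) from the Streeter–Phelps equation and solving for t gives
t_c = ln[(k_r/k_d)(1 − D₀(k_r−k_d)/(k_d L₀))] / (k_r−k_d).
Here k_r−k_d = 0.9200 d⁻¹ and 1 − D₀(k_r−k_d)/(k_d L₀) = 1 − 2.72×0.9200/(0.280×39.4) = 0.7732, so
t_c = ln(4.286 × 0.7732) / 0.9200 = 1.198 / 0.9200 = 1.302 d.
L(t_c) = L₀ e^(−k_d t_c) = 39.4 × 0.6945 = 27.36 mg/L, and at the critical point k_r D_c = k_d L, so D_c = (0.280/1.20) × 27.36 = 6.384 mg/L.

t_c ≈ 1.30 d; D_c ≈ 6.38 mg/L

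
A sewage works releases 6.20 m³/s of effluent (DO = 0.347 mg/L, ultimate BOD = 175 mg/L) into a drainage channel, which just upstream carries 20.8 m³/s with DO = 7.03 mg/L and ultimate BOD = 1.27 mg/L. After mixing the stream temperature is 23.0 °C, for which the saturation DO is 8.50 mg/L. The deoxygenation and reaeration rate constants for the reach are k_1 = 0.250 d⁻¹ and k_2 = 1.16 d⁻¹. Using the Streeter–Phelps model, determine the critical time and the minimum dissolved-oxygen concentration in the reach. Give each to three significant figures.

t_c ≈ 1.35 d; minimum DO ≈ 2.17 mg/L

Mixed DO = (20.8×7.03 + 6.20×0.347)/(20.8+6.20) = 148.4/27.00 = 5.495 mg/L.
Mixed L₀ = (20.8×1.27 + 6.20×175)/(27.00) = 1111/27.00 = 41.16 mg/L.
Initial deficit D₀ = C_s − DO₀ = 8.50 − 5.495 = 3.005 mg/L.
t_c = (1/0.9100) ln[(1.16/0.250)(1 − 3.005×0.9100/(0.250×41.16))] = 1.099 × ln(3.407) = 1.347 d.
D_c = (0.250/1.16) × 41.16 × e^(−0.250×1.347) = 0.2155 × 41.16 × 0.7141 = 6.335 mg/L.
Minimum DO = 8.50 − 6.335 = 2.165 mg/L.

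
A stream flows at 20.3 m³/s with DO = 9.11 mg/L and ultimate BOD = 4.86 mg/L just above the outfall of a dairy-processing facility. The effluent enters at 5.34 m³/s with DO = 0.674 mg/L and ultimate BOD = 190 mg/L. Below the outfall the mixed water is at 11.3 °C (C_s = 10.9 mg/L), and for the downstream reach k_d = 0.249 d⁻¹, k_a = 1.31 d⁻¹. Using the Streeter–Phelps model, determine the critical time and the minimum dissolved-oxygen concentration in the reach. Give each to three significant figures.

t_c ≈ 1.16 d; minimum DO ≈ 4.72 mg/L

Mixed DO = (20.3×9.11 + 5.34×0.674)/(20.3+5.34) = 188.5/25.64 = 7.353 mg/L.
Mixed L₀ = (20.3×4.86 + 5.34×190)/(25.64) = 1113/25.64 = 43.42 mg/L.
Initial deficit D₀ = C_s − DO₀ = 10.9 − 7.353 = 3.547 mg/L.
t_c = (1/1.061) ln[(1.31/0.249)(1 − 3.547×1.061/(0.249×43.42))] = 0.9425 × ln(3.430) = 1.162 d.
D_c = (0.249/1.31) × 43.42 × e^(−0.249×1.162) = 0.1901 × 43.42 × 0.7488 = 6.180 mg/L.
Minimum DO = 10.9 − 6.180 = 4.720 mg/L.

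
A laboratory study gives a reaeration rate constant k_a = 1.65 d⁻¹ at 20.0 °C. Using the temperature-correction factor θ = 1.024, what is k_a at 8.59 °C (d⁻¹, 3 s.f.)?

k_a ≈ 1.26 d⁻¹

k_a(T₂) = k_a(T₁) · θ^(T₂−T₁) = 1.65 × 1.024^(8.59−20.0)
= 1.65 × 1.024^-11.4 = 1.65 × 0.7629 = 1.259 d⁻¹.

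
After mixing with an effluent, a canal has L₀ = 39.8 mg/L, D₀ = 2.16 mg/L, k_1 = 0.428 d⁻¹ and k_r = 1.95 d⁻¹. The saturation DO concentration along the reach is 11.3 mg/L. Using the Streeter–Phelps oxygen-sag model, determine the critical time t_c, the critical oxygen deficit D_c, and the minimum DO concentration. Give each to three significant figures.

With k_r/k_1 = 4.556 and 1 − D₀(k_r−k_1)/(k_1 L₀) = 0.8070,
t_c = ln(4.556 × 0.8070) / (1.95 − 0.428) = ln(3.677) / 1.522 = 1.302/1.522 = 0.8555 d.
L(t_c) = L₀ e^(−k_1 t_c) = 39.8 × 0.6934 = 27.60 mg/L, and at the critical point k_r D_c = k_1 L, so D_c = (0.428/1.95) × 27.60 = 6.057 mg/L.
Minimum DO = C_s − D_c = 11.3 − 6.057 = 5.243 mg/L.

t_c ≈ 0.855 d; D_c ≈ 6.06 mg/L; min DO ≈ 5.24 mg/L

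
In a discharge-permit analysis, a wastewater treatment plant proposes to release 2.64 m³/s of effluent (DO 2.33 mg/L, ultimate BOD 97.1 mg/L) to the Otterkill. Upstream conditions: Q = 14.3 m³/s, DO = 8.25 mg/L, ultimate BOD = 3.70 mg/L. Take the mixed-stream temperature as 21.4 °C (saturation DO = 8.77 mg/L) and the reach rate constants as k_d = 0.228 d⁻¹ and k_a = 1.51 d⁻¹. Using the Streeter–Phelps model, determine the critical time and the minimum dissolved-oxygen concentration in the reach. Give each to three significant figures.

t_c ≈ 1.02 d; minimum DO ≈ 6.58 mg/L

Mixed DO = (14.3×8.25 + 2.64×2.33)/(14.3+2.64) = 124.1/16.94 = 7.327 mg/L.
Mixed L₀ = (14.3×3.70 + 2.64×97.1)/(16.94) = 309.3/16.94 = 18.26 mg/L.
Initial deficit D₀ = C_s − DO₀ = 8.77 − 7.327 = 1.443 mg/L.
t_c = (1/1.282) ln[(1.51/0.228)(1 − 1.443×1.282/(0.228×18.26))] = 0.7800 × ln(3.680) = 1.016 d.
D_c = (0.228/1.51) × 18.26 × e^(−0.228×1.016) = 0.1510 × 18.26 × 0.7932 = 2.186 mg/L.
Minimum DO = 8.77 − 2.186 = 6.584 mg/L.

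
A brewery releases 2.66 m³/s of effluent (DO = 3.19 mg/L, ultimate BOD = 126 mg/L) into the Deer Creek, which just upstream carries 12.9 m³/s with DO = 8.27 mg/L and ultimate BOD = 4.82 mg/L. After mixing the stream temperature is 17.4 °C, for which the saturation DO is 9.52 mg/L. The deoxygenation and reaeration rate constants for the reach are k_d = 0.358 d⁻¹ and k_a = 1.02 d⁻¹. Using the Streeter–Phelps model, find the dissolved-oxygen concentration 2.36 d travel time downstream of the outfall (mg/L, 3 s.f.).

Mixed DO = (12.9×8.27 + 2.66×3.19)/(12.9+2.66) = 115.2/15.56 = 7.402 mg/L.
Mixed L₀ = (12.9×4.82 + 2.66×126)/(15.56) = 397.3/15.56 = 25.54 mg/L.
Initial deficit D₀ = C_s − DO₀ = 9.52 − 7.402 = 2.118 mg/L.
D(2.36) = [0.358×25.54/(1.02−0.358)](e^(−0.358×2.36) − e^(−1.02×2.36)) + 2.118 e^(−1.02×2.36)
= 13.81 × (0.4296 − 0.09007) + 2.118 × 0.09007 = 4.880 mg/L.
DO = 9.52 − 4.880 = 4.640 mg/L.

DO ≈ 4.64 mg/L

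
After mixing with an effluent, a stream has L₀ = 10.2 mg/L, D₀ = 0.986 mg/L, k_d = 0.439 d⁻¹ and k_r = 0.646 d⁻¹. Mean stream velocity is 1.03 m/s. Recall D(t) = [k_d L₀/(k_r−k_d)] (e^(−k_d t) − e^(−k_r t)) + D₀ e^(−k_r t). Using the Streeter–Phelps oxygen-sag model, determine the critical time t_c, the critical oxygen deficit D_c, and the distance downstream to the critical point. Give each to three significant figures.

t_c ≈ 1.64 d; D_c ≈ 3.37 mg/L; x_c ≈ 146 km

t_c = [1/(k_r−k_d)] ln[(k_r/k_d)(1 − D₀(k_r−k_d)/(k_d L₀))]
= [1/(0.646−0.439)] ln[(0.646/0.439)(1 − 0.986×0.2070/(0.439×10.2))]
= (1/0.2070) ln[1.472 × 0.9544] = 4.831 × ln(1.404) = 4.831 × 0.3396 = 1.641 d.
D_c = (k_d/k_r) L₀ e^(−k_d t_c) = (0.439/0.646) × 10.2 × e^(−0.439×1.641) = 0.6796 × 10.2 × 0.4866 = 3.373 mg/L.
x_c = v t_c = 1.03 m/s × 1.641 d × 86400 s/d = 146000 m ≈ 146 km.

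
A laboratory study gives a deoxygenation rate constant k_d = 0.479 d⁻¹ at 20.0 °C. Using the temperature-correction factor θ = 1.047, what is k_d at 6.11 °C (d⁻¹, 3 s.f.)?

k_d ≈ 0.253 d⁻¹

k_d(T₂) = k_d(T₁) · θ^(T₂−T₁) = 0.479 × 1.047^(6.11−20.0)
= 0.479 × 1.047^-13.9 = 0.479 × 0.5284 = 0.2531 d⁻¹.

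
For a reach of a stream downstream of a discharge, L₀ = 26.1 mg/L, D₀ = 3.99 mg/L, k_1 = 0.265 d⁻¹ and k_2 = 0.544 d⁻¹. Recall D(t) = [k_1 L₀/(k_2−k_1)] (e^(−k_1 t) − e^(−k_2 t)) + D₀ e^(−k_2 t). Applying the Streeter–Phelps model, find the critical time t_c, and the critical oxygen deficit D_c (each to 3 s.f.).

t_c = [1/(k_2−k_1)] ln[(k_2/k_1)(1 − D₀(k_2−k_1)/(k_1 L₀))]
= [1/(0.544−0.265)] ln[(0.544/0.265)(1 − 3.99×0.2790/(0.265×26.1))]
= (1/0.2790) ln[2.053 × 0.8391] = 3.584 × ln(1.722) = 3.584 × 0.5437 = 1.949 d.
L(t_c) = L₀ e^(−k_1 t_c) = 26.1 × 0.5966 = 15.57 mg/L, and at the critical point k_2 D_c = k_1 L, so D_c = (0.265/0.544) × 15.57 = 7.586 mg/L.

t_c ≈ 1.95 d; D_c ≈ 7.59 mg/L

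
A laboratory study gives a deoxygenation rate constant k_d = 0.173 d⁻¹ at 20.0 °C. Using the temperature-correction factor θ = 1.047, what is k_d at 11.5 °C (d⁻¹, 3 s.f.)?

k_d ≈ 0.117 d⁻¹

k_d(T₂) = k_d(T₁) · θ^(T₂−T₁) = 0.173 × 1.047^(11.5−20.0)
= 0.173 × 1.047^-8.50 = 0.173 × 0.6768 = 0.1171 d⁻¹.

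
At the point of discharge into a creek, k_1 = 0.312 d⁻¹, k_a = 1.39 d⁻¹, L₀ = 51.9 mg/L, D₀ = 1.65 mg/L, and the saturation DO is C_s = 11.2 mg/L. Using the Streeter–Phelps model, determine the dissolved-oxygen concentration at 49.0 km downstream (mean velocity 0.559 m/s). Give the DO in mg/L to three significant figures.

DO ≈ 3.52 mg/L

Travel time t = x/v = 49.0 km / (0.559 m/s) = 49000 m / 0.559 m/s = 87660 s = 1.015 d.
k_1 L₀/(k_a−k_1) = 0.312×51.9/(1.39−0.312) = 16.19/1.078 = 15.02 mg/L.
e^(−k_1 t) = e^(−0.312×1.015) = 0.7287; e^(−k_a t) = e^(−1.39×1.015) = 0.2441.
D = 15.02 × (0.7287 − 0.2441) + 1.65 × 0.2441 = 7.279 + 0.4027 = 7.682 mg/L.
DO = C_s − D = 11.2 − 7.682 = 3.518 mg/L.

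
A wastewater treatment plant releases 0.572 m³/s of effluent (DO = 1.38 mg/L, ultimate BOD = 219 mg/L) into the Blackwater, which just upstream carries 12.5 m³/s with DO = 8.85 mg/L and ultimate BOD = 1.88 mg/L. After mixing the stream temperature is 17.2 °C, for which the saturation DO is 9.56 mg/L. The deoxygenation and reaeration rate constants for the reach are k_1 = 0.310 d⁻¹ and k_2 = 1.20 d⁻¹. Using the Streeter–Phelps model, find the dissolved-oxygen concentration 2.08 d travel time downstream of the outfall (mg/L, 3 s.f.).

DO ≈ 7.72 mg/L

Mixed DO = (12.5×8.85 + 0.572×1.38)/(12.5+0.572) = 111.4/13.07 = 8.523 mg/L.
Mixed L₀ = (12.5×1.88 + 0.572×219)/(13.07) = 148.8/13.07 = 11.38 mg/L.
Initial deficit D₀ = C_s − DO₀ = 9.56 − 8.523 = 1.037 mg/L.
D(2.08) = [0.310×11.38/(1.20−0.310)](e^(−0.310×2.08) − e^(−1.20×2.08)) + 1.037 e^(−1.20×2.08)
= 3.964 × (0.5248 − 0.08241) + 1.037 × 0.08241 = 1.839 mg/L.
DO = 9.56 − 1.839 = 7.721 mg/L.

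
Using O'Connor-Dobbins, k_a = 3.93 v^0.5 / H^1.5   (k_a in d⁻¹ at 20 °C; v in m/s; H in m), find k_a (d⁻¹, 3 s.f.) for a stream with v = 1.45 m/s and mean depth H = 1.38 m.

k_a ≈ 2.92 d⁻¹

k_a = 3.93 × 1.45^0.5 / 1.38^1.5 = 3.93 × 1.204 / 1.621 = 2.919 d⁻¹.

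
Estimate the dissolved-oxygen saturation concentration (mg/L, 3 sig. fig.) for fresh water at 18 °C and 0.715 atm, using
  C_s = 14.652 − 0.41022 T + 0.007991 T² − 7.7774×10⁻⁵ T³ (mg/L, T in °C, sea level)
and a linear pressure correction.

C_s ≈ 6.72 mg/L

At sea level: C_s = 14.652 − 0.41022×18 + 0.007991×18² − 7.7774×10⁻⁵×18³ = 9.404 mg/L.
Pressure correction: C_s' = 9.404 × 0.715 = 6.724 mg/L.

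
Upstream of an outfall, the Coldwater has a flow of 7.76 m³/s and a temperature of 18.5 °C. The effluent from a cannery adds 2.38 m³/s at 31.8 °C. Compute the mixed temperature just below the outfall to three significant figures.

21.6 °C

Flow-weighted mixing: C = (Q_r C_r + Q_w C_w)/(Q_r + Q_w)
= (7.76×18.5 + 2.38×31.8)/(7.76 + 2.38) = 219.2/10.14 = 21.62 °C.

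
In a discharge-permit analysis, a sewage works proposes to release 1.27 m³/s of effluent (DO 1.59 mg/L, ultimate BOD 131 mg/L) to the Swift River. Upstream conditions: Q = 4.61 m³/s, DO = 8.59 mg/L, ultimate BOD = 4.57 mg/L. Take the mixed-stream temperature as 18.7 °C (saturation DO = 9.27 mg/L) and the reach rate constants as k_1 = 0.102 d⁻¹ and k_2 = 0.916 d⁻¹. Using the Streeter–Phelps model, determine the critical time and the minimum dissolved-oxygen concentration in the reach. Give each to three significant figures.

t_c ≈ 1.72 d; minimum DO ≈ 6.29 mg/L

Mixed DO = (4.61×8.59 + 1.27×1.59)/(4.61+1.27) = 41.62/5.880 = 7.078 mg/L.
Mixed L₀ = (4.61×4.57 + 1.27×131)/(5.880) = 187.4/5.880 = 31.88 mg/L.
Initial deficit D₀ = C_s − DO₀ = 9.27 − 7.078 = 2.192 mg/L.
t_c = (1/0.8140) ln[(0.916/0.102)(1 − 2.192×0.8140/(0.102×31.88))] = 1.229 × ln(4.052) = 1.719 d.
D_c = (0.102/0.916) × 31.88 × e^(−0.102×1.719) = 0.1114 × 31.88 × 0.8392 = 2.979 mg/L.
Minimum DO = 9.27 − 2.979 = 6.291 mg/L.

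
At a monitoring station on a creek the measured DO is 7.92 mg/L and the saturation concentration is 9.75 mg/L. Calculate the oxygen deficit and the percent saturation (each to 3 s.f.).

D = C_s − C = 9.75 − 7.92 = 1.83 mg/L.
% saturation = 7.92/9.75 × 100 = 81.2 %.

D ≈ 1.83 mg/L; 81.2 % saturation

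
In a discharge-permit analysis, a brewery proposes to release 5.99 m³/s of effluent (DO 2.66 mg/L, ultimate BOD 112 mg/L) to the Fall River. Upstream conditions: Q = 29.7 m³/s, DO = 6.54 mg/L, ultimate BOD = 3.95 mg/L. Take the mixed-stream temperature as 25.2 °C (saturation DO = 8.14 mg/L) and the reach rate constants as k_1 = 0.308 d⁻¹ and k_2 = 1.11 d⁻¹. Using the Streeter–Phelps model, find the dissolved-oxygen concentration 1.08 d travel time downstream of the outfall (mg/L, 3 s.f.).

Mixed DO = (29.7×6.54 + 5.99×2.66)/(29.7+5.99) = 210.2/35.69 = 5.889 mg/L.
Mixed L₀ = (29.7×3.95 + 5.99×112)/(35.69) = 788.2/35.69 = 22.08 mg/L.
Initial deficit D₀ = C_s − DO₀ = 8.14 − 5.889 = 2.251 mg/L.
D(1.08) = [0.308×22.08/(1.11−0.308)](e^(−0.308×1.08) − e^(−1.11×1.08)) + 2.251 e^(−1.11×1.08)
= 8.481 × (0.7170 − 0.3016) + 2.251 × 0.3016 = 4.203 mg/L.
DO = 8.14 − 4.203 = 3.937 mg/L.

DO ≈ 3.94 mg/L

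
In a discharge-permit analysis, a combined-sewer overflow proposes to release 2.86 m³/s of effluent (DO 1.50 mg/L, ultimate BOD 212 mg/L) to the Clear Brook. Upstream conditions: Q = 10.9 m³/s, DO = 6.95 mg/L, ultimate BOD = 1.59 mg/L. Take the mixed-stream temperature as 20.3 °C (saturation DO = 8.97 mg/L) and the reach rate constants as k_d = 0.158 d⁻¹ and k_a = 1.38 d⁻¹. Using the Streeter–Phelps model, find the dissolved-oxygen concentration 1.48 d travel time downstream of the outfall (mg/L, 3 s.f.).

DO ≈ 4.68 mg/L

Mixed DO = (10.9×6.95 + 2.86×1.50)/(10.9+2.86) = 80.05/13.76 = 5.817 mg/L.
Mixed L₀ = (10.9×1.59 + 2.86×212)/(13.76) = 623.7/13.76 = 45.32 mg/L.
Initial deficit D₀ = C_s − DO₀ = 8.97 − 5.817 = 3.153 mg/L.
D(1.48) = [0.158×45.32/(1.38−0.158)](e^(−0.158×1.48) − e^(−1.38×1.48)) + 3.153 e^(−1.38×1.48)
= 5.860 × (0.7915 − 0.1297) + 3.153 × 0.1297 = 4.287 mg/L.
DO = 8.97 − 4.287 = 4.683 mg/L.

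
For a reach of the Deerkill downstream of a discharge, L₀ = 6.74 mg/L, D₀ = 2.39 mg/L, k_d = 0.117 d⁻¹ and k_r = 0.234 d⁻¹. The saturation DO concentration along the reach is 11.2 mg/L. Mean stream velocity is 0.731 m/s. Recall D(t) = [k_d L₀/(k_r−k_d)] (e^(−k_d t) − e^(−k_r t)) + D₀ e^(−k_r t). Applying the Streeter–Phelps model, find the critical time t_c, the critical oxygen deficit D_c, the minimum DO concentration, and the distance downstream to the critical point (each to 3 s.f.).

t_c ≈ 2.18 d; D_c ≈ 2.61 mg/L; min DO ≈ 8.59 mg/L; x_c ≈ 138 km

t_c = [1/(k_r−k_d)] ln[(k_r/k_d)(1 − D₀(k_r−k_d)/(k_d L₀))]
= [1/(0.234−0.117)] ln[(0.234/0.117)(1 − 2.39×0.1170/(0.117×6.74))]
= (1/0.1170) ln[2.000 × 0.6454] = 8.547 × ln(1.291) = 8.547 × 0.2553 = 2.182 d.
L(t_c) = L₀ e^(−k_d t_c) = 6.74 × 0.7747 = 5.222 mg/L, and at the critical point k_r D_c = k_d L, so D_c = (0.117/0.234) × 5.222 = 2.611 mg/L.
Minimum DO = C_s − D_c = 11.2 − 2.611 = 8.589 mg/L.
x_c = v t_c = 0.731 m/s × 2.182 d × 86400 s/d = 137800 m ≈ 138 km.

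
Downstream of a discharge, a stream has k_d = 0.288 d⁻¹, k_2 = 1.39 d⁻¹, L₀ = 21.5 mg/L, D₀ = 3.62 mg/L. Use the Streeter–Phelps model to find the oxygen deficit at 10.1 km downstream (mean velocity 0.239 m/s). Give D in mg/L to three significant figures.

Travel time t = x/v = 10.1 km / (0.239 m/s) = 10100 m / 0.239 m/s = 42260 s = 0.4891 d.
k_d L₀/(k_2−k_d) = 0.288×21.5/(1.39−0.288) = 6.192/1.102 = 5.619 mg/L.
e^(−k_d t) = e^(−0.288×0.4891) = 0.8686; e^(−k_2 t) = e^(−1.39×0.4891) = 0.5067.
D = 5.619 × (0.8686 − 0.5067) + 3.62 × 0.5067 = 2.034 + 1.834 = 3.868 mg/L.

D ≈ 3.87 mg/L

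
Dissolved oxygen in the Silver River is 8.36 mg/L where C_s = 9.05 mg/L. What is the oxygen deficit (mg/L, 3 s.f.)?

D ≈ 0.690 mg/L

D = C_s − C = 9.05 − 8.36 = 0.690 mg/L.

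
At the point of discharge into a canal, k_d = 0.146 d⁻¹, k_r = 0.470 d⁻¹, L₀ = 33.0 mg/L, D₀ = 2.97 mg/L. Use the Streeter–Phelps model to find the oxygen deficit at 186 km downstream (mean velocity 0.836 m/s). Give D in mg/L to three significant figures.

Travel time t = x/v = 186 km / (0.836 m/s) = 186000 m / 0.836 m/s = 222500 s = 2.575 d.
k_d L₀/(k_r−k_d) = 0.146×33.0/(0.470−0.146) = 4.818/0.3240 = 14.87 mg/L.
e^(−k_d t) = e^(−0.146×2.575) = 0.6866; e^(−k_r t) = e^(−0.470×2.575) = 0.2981.
D = 14.87 × (0.6866 − 0.2981) + 2.97 × 0.2981 = 5.777 + 0.8854 = 6.663 mg/L.

D ≈ 6.66 mg/L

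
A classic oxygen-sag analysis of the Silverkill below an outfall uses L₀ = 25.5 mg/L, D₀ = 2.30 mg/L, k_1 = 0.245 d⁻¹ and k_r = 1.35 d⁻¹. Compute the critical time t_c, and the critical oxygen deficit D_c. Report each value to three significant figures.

t_c ≈ 1.07 d; D_c ≈ 3.56 mg/L

With k_r/k_1 = 5.510 and 1 − D₀(k_r−k_1)/(k_1 L₀) = 0.5932,
t_c = ln(5.510 × 0.5932) / (1.35 − 0.245) = ln(3.269) / 1.105 = 1.184/1.105 = 1.072 d.
D_c = (k_1/k_r) L₀ e^(−k_1 t_c) = (0.245/1.35) × 25.5 × e^(−0.245×1.072) = 0.1815 × 25.5 × 0.7691 = 3.559 mg/L.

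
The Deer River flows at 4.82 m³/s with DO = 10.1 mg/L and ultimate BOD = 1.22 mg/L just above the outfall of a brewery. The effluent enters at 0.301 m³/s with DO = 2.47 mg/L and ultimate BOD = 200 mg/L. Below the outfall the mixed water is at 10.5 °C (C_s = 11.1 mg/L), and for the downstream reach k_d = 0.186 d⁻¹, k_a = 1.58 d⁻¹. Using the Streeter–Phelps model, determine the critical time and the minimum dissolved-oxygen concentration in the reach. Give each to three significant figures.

t_c ≈ 0.214 d; minimum DO ≈ 9.64 mg/L

Mixed DO = (4.82×10.1 + 0.301×2.47)/(4.82+0.301) = 49.43/5.121 = 9.652 mg/L.
Mixed L₀ = (4.82×1.22 + 0.301×200)/(5.121) = 66.08/5.121 = 12.90 mg/L.
Initial deficit D₀ = C_s − DO₀ = 11.1 − 9.652 = 1.448 mg/L.
t_c = (1/1.394) ln[(1.58/0.186)(1 − 1.448×1.394/(0.186×12.90))] = 0.7174 × ln(1.348) = 0.2143 d.
D_c = (0.186/1.58) × 12.90 × e^(−0.186×0.2143) = 0.1177 × 12.90 × 0.9609 = 1.460 mg/L.
Minimum DO = 11.1 − 1.460 = 9.640 mg/L.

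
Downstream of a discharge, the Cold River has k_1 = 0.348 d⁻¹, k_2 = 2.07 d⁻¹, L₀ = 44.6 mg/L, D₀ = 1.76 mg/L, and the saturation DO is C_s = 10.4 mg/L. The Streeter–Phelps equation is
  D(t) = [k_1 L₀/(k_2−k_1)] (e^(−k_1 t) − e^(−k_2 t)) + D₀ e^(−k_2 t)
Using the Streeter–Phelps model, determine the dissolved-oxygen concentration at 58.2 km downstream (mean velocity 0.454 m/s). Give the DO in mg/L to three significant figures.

DO ≈ 5.36 mg/L

Travel time t = x/v = 58.2 km / (0.454 m/s) = 58200 m / 0.454 m/s = 128200 s = 1.484 d.
k_1 L₀/(k_2−k_1) = 0.348×44.6/(2.07−0.348) = 15.52/1.722 = 9.013 mg/L.
e^(−k_1 t) = e^(−0.348×1.484) = 0.5967; e^(−k_2 t) = e^(−2.07×1.484) = 0.04636.
D = 9.013 × (0.5967 − 0.04636) + 1.76 × 0.04636 = 4.960 + 0.08159 = 5.042 mg/L.
DO = C_s − D = 10.4 − 5.042 = 5.358 mg/L.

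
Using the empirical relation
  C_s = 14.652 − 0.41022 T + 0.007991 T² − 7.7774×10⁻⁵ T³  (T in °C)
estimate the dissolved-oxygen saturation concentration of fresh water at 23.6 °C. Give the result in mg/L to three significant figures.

C_s ≈ 8.40 mg/L

C_s = 14.652 − 0.41022×23.6 + 0.007991×23.6² − 7.7774×10⁻⁵×23.6³ = 8.399 mg/L.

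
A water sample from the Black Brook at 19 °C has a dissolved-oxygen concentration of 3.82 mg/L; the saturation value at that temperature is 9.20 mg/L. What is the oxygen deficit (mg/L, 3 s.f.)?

D = C_s − C = 9.20 − 3.82 = 5.38 mg/L.

D ≈ 5.38 mg/L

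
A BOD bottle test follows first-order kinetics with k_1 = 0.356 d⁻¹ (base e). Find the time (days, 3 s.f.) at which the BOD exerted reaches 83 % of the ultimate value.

t ≈ 4.98 d

y/L₀ = 1 − e^(−k_1 t) = 0.83 ⇒ e^(−k_1 t) = 0.170
t = −ln(0.170) / 0.356 = 1.772 / 0.356 = 4.977 d.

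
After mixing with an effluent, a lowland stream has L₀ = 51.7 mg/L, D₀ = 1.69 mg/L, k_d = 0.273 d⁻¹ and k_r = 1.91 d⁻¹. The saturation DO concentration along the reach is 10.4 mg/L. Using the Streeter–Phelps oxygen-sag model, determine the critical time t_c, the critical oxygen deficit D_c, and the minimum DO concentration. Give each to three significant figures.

t_c ≈ 1.06 d; D_c ≈ 5.54 mg/L; min DO ≈ 4.86 mg/L

t_c = [1/(k_r−k_d)] ln[(k_r/k_d)(1 − D₀(k_r−k_d)/(k_d L₀))]
= [1/(1.91−0.273)] ln[(1.91/0.273)(1 − 1.69×1.637/(0.273×51.7))]
= (1/1.637) ln[6.996 × 0.8040] = 0.6109 × ln(5.625) = 0.6109 × 1.727 = 1.055 d.
D_c = (k_d/k_r) L₀ e^(−k_d t_c) = (0.273/1.91) × 51.7 × e^(−0.273×1.055) = 0.1429 × 51.7 × 0.7497 = 5.540 mg/L.
Minimum DO = C_s − D_c = 10.4 − 5.540 = 4.860 mg/L.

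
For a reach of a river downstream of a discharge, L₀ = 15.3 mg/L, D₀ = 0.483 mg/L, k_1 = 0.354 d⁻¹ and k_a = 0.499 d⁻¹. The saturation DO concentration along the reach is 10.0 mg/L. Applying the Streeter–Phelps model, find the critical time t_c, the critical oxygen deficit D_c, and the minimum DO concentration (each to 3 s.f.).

t_c ≈ 2.28 d; D_c ≈ 4.85 mg/L; min DO ≈ 5.15 mg/L

At the critical point dD/dt = 0, so k_1 L₀ e^(−k_1 t) = k_a D. Substituting D(t) from the Streeter–Phelps equation and solving for t gives
t_c = ln[(k_a/k_1)(1 − D₀(k_a−k_1)/(k_1 L₀))] / (k_a−k_1).
Here k_a−k_1 = 0.1450 d⁻¹ and 1 − D₀(k_a−k_1)/(k_1 L₀) = 1 − 0.483×0.1450/(0.354×15.3) = 0.9871, so
t_c = ln(1.410 × 0.9871) / 0.1450 = 0.3303 / 0.1450 = 2.278 d.
D_c = (k_1/k_a) L₀ e^(−k_1 t_c) = (0.354/0.499) × 15.3 × e^(−0.354×2.278) = 0.7094 × 15.3 × 0.4465 = 4.846 mg/L.
Minimum DO = C_s − D_c = 10.0 − 4.846 = 5.154 mg/L.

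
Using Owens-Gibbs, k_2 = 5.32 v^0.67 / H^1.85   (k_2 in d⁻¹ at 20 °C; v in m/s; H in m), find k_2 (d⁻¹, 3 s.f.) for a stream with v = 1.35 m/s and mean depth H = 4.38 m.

k_2 ≈ 0.423 d⁻¹

k_2 = 5.32 × 1.35^0.67 / 4.38^1.85 = 5.32 × 1.223 / 15.37 = 0.4232 d⁻¹.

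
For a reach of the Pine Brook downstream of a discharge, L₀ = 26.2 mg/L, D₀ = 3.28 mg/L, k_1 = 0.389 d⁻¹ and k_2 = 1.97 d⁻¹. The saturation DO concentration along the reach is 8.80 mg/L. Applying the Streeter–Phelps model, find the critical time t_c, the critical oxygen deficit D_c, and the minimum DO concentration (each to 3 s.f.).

t_c ≈ 0.576 d; D_c ≈ 4.13 mg/L; min DO ≈ 4.67 mg/L

With k_2/k_1 = 5.064 and 1 − D₀(k_2−k_1)/(k_1 L₀) = 0.4912,
t_c = ln(5.064 × 0.4912) / (1.97 − 0.389) = ln(2.488) / 1.581 = 0.9113/1.581 = 0.5764 d.
D_c = (k_1/k_2) L₀ e^(−k_1 t_c) = (0.389/1.97) × 26.2 × e^(−0.389×0.5764) = 0.1975 × 26.2 × 0.7991 = 4.134 mg/L.
Minimum DO = C_s − D_c = 8.80 − 4.134 = 4.666 mg/L.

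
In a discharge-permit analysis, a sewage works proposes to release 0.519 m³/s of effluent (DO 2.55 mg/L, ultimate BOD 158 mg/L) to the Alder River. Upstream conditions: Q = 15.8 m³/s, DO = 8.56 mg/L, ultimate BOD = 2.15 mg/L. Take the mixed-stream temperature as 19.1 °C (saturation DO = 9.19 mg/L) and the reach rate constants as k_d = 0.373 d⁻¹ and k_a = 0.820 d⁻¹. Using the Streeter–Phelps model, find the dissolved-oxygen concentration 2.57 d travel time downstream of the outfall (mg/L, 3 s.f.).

Mixed DO = (15.8×8.56 + 0.519×2.55)/(15.8+0.519) = 136.6/16.32 = 8.369 mg/L.
Mixed L₀ = (15.8×2.15 + 0.519×158)/(16.32) = 116.0/16.32 = 7.107 mg/L.
Initial deficit D₀ = C_s − DO₀ = 9.19 − 8.369 = 0.8211 mg/L.
D(2.57) = [0.373×7.107/(0.820−0.373)](e^(−0.373×2.57) − e^(−0.820×2.57)) + 0.8211 e^(−0.820×2.57)
= 5.930 × (0.3834 − 0.1216) + 0.8211 × 0.1216 = 1.653 mg/L.
DO = 9.19 − 1.653 = 7.537 mg/L.

DO ≈ 7.54 mg/L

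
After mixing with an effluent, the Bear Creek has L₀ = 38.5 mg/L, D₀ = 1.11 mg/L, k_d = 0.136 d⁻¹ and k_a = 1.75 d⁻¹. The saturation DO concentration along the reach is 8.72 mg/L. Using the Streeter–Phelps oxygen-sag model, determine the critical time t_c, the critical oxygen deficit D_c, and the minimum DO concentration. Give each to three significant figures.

t_c = [1/(k_a−k_d)] ln[(k_a/k_d)(1 − D₀(k_a−k_d)/(k_d L₀))]
= [1/(1.75−0.136)] ln[(1.75/0.136)(1 − 1.11×1.614/(0.136×38.5))]
= (1/1.614) ln[12.87 × 0.6578] = 0.6196 × ln(8.465) = 0.6196 × 2.136 = 1.323 d.
L(t_c) = L₀ e^(−k_d t_c) = 38.5 × 0.8353 = 32.16 mg/L, and at the critical point k_a D_c = k_d L, so D_c = (0.136/1.75) × 32.16 = 2.499 mg/L.
Minimum DO = C_s − D_c = 8.72 − 2.499 = 6.221 mg/L.

t_c ≈ 1.32 d; D_c ≈ 2.50 mg/L; min DO ≈ 6.22 mg/L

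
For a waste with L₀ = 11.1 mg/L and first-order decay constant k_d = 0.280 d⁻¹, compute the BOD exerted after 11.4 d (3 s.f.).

y ≈ 10.6 mg/L

y_t = L₀(1 − e^(−k_d t)) = 11.1 × (1 − e^(−0.280×11.4))
= 11.1 × (1 − 0.04109) = 11.1 × 0.9589 = 10.64 mg/L.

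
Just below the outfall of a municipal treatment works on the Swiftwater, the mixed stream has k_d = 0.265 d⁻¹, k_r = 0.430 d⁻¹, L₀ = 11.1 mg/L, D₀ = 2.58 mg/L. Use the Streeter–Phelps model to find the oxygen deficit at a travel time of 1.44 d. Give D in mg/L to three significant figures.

D ≈ 3.96 mg/L

k_d L₀/(k_r−k_d) = 0.265×11.1/(0.430−0.265) = 2.942/0.1650 = 17.83 mg/L.
e^(−k_d t) = e^(−0.265×1.440) = 0.6828; e^(−k_r t) = e^(−0.430×1.440) = 0.5384.
D = 17.83 × (0.6828 − 0.5384) + 2.58 × 0.5384 = 2.574 + 1.389 = 3.963 mg/L.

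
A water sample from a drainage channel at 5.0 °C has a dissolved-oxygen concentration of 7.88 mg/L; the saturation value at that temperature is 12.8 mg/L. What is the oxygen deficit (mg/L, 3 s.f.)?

D ≈ 4.92 mg/L

D = C_s − C = 12.8 − 7.88 = 4.92 mg/L.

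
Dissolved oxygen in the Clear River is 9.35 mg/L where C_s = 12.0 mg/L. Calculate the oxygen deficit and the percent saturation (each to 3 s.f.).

D = C_s − C = 12.0 − 9.35 = 2.65 mg/L.
% saturation = 9.35/12.0 × 100 = 77.9 %.

D ≈ 2.65 mg/L; 77.9 % saturation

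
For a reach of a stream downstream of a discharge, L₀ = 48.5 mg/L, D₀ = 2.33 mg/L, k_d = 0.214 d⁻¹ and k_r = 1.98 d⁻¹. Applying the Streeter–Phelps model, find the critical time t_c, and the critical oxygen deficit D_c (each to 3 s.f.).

t_c ≈ 0.974 d; D_c ≈ 4.26 mg/L

At the critical point dD/dt = 0, so k_d L₀ e^(−k_d t) = k_r D. Substituting D(t) from the Streeter–Phelps equation and solving for t gives
t_c = ln[(k_r/k_d)(1 − D₀(k_r−k_d)/(k_d L₀))] / (k_r−k_d).
Here k_r−k_d = 1.766 d⁻¹ and 1 − D₀(k_r−k_d)/(k_d L₀) = 1 − 2.33×1.766/(0.214×48.5) = 0.6035, so
t_c = ln(9.252 × 0.6035) / 1.766 = 1.720 / 1.766 = 0.9739 d.
D_c = (k_d/k_r) L₀ e^(−k_d t_c) = (0.214/1.98) × 48.5 × e^(−0.214×0.9739) = 0.1081 × 48.5 × 0.8119 = 4.256 mg/L.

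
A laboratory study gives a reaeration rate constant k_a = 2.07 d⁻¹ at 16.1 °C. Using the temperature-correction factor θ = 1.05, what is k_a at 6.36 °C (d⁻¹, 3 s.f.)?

k_a ≈ 1.29 d⁻¹

k_a(T₂) = k_a(T₁) · θ^(T₂−T₁) = 2.07 × 1.05^(6.36−16.1)
= 2.07 × 1.05^-9.74 = 2.07 × 0.6218 = 1.287 d⁻¹.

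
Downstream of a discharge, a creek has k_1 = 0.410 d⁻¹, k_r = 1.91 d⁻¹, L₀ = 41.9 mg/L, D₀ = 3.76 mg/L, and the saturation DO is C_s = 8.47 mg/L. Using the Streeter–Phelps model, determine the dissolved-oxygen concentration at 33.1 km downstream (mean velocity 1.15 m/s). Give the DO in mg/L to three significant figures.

Travel time t = x/v = 33.1 km / (1.15 m/s) = 33100 m / 1.15 m/s = 28780 s = 0.3331 d.
k_1 L₀/(k_r−k_1) = 0.410×41.9/(1.91−0.410) = 17.18/1.500 = 11.45 mg/L.
e^(−k_1 t) = e^(−0.410×0.3331) = 0.8723; e^(−k_r t) = e^(−1.91×0.3331) = 0.5293.
D = 11.45 × (0.8723 − 0.5293) + 3.76 × 0.5293 = 3.929 + 1.990 = 5.919 mg/L.
DO = C_s − D = 8.47 − 5.919 = 2.551 mg/L.

DO ≈ 2.55 mg/L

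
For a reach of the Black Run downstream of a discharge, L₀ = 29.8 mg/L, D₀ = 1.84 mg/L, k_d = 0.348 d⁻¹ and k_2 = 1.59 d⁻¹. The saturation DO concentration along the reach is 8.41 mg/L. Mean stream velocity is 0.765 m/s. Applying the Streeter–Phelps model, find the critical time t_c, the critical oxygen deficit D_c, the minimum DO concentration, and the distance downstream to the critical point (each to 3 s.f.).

t_c ≈ 1.02 d; D_c ≈ 4.57 mg/L; min DO ≈ 3.84 mg/L; x_c ≈ 67.6 km

With k_2/k_d = 4.569 and 1 − D₀(k_2−k_d)/(k_d L₀) = 0.7796,
t_c = ln(4.569 × 0.7796) / (1.59 − 0.348) = ln(3.562) / 1.242 = 1.270/1.242 = 1.023 d.
L(t_c) = L₀ e^(−k_d t_c) = 29.8 × 0.7005 = 20.88 mg/L, and at the critical point k_2 D_c = k_d L, so D_c = (0.348/1.59) × 20.88 = 4.569 mg/L.
Minimum DO = C_s − D_c = 8.41 − 4.569 = 3.841 mg/L.
x_c = v t_c = 0.765 m/s × 1.023 d × 86400 s/d = 67610 m ≈ 67.6 km.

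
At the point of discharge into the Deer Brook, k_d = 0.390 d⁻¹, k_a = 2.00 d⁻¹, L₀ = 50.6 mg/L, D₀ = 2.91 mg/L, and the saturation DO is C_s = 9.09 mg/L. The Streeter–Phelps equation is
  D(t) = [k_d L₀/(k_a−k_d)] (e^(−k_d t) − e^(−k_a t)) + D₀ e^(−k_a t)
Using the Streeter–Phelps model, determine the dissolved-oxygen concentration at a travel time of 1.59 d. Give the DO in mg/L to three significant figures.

k_d L₀/(k_a−k_d) = 0.390×50.6/(2.00−0.390) = 19.73/1.610 = 12.26 mg/L.
e^(−k_d t) = e^(−0.390×1.590) = 0.5379; e^(−k_a t) = e^(−2.00×1.590) = 0.04159.
D = 12.26 × (0.5379 − 0.04159) + 2.91 × 0.04159 = 6.083 + 0.1210 = 6.204 mg/L.
DO = C_s − D = 9.09 − 6.204 = 2.886 mg/L.

DO ≈ 2.89 mg/L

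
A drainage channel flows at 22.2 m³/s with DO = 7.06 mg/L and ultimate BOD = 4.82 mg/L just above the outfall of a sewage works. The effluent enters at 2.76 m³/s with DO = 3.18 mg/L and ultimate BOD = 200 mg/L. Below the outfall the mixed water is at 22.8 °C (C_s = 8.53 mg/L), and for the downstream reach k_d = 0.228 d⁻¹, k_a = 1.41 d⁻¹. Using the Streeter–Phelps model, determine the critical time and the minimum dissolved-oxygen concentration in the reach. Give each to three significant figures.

t_c ≈ 1.15 d; minimum DO ≈ 5.24 mg/L

Mixed DO = (22.2×7.06 + 2.76×3.18)/(22.2+2.76) = 165.5/24.96 = 6.631 mg/L.
Mixed L₀ = (22.2×4.82 + 2.76×200)/(24.96) = 659.0/24.96 = 26.40 mg/L.
Initial deficit D₀ = C_s − DO₀ = 8.53 − 6.631 = 1.899 mg/L.
t_c = (1/1.182) ln[(1.41/0.228)(1 − 1.899×1.182/(0.228×26.40))] = 0.8460 × ln(3.878) = 1.147 d.
D_c = (0.228/1.41) × 26.40 × e^(−0.228×1.147) = 0.1617 × 26.40 × 0.7699 = 3.287 mg/L.
Minimum DO = 8.53 − 3.287 = 5.243 mg/L.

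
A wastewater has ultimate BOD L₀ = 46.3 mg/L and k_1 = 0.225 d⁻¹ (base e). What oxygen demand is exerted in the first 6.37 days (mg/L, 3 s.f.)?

y_t = L₀(1 − e^(−k_1 t)) = 46.3 × (1 − e^(−0.225×6.37))
= 46.3 × (1 − 0.2385) = 46.3 × 0.7615 = 35.26 mg/L.

y ≈ 35.3 mg/L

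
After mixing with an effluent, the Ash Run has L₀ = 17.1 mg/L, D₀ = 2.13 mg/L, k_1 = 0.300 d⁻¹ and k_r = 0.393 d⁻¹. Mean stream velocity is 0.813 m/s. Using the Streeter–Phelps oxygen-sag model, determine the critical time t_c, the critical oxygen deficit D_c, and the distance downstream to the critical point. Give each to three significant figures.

t_c = [1/(k_r−k_1)] ln[(k_r/k_1)(1 − D₀(k_r−k_1)/(k_1 L₀))]
= [1/(0.393−0.300)] ln[(0.393/0.300)(1 − 2.13×0.09300/(0.300×17.1))]
= (1/0.09300) ln[1.310 × 0.9614] = 10.75 × ln(1.259) = 10.75 × 0.2306 = 2.480 d.
D_c = (k_1/k_r) L₀ e^(−k_1 t_c) = (0.300/0.393) × 17.1 × e^(−0.300×2.480) = 0.7634 × 17.1 × 0.4752 = 6.203 mg/L.
x_c = v t_c = 0.813 m/s × 2.480 d × 86400 s/d = 174200 m ≈ 174 km.

t_c ≈ 2.48 d; D_c ≈ 6.20 mg/L; x_c ≈ 174 km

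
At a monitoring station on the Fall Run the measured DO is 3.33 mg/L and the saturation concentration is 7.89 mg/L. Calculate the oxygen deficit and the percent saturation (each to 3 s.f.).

D = C_s − C = 7.89 − 3.33 = 4.56 mg/L.
% saturation = 3.33/7.89 × 100 = 42.2 %.

D ≈ 4.56 mg/L; 42.2 % saturation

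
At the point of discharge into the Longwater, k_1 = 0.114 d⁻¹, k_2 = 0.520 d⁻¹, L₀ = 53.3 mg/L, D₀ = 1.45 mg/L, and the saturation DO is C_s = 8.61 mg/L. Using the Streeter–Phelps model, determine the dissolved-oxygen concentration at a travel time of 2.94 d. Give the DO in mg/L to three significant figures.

DO ≈ 0.836 mg/L

k_1 L₀/(k_2−k_1) = 0.114×53.3/(0.520−0.114) = 6.076/0.4060 = 14.97 mg/L.
e^(−k_1 t) = e^(−0.114×2.940) = 0.7152; e^(−k_2 t) = e^(−0.520×2.940) = 0.2168.
D = 14.97 × (0.7152 − 0.2168) + 1.45 × 0.2168 = 7.459 + 0.3144 = 7.774 mg/L.
DO = C_s − D = 8.61 − 7.774 = 0.8362 mg/L.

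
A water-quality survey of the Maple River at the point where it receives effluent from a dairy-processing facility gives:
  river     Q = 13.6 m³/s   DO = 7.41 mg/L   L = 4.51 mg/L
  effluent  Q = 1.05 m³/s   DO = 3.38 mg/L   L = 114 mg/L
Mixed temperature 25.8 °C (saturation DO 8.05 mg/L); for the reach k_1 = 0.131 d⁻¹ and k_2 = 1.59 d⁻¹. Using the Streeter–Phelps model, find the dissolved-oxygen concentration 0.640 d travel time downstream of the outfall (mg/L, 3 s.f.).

DO ≈ 7.10 mg/L

Mixed DO = (13.6×7.41 + 1.05×3.38)/(13.6+1.05) = 104.3/14.65 = 7.121 mg/L.
Mixed L₀ = (13.6×4.51 + 1.05×114)/(14.65) = 181.0/14.65 = 12.36 mg/L.
Initial deficit D₀ = C_s − DO₀ = 8.05 − 7.121 = 0.9288 mg/L.
D(0.640) = [0.131×12.36/(1.59−0.131)](e^(−0.131×0.640) − e^(−1.59×0.640)) + 0.9288 e^(−1.59×0.640)
= 1.110 × (0.9196 − 0.3615) + 0.9288 × 0.3615 = 0.9550 mg/L.
DO = 8.05 − 0.9550 = 7.095 mg/L.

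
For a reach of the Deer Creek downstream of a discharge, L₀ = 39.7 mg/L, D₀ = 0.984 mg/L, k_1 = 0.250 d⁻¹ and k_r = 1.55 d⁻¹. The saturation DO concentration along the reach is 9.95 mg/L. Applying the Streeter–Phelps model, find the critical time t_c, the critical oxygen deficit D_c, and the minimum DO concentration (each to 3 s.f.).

t_c ≈ 1.30 d; D_c ≈ 4.63 mg/L; min DO ≈ 5.32 mg/L

At the critical point dD/dt = 0, so k_1 L₀ e^(−k_1 t) = k_r D. Substituting D(t) from the Streeter–Phelps equation and solving for t gives
t_c = ln[(k_r/k_1)(1 − D₀(k_r−k_1)/(k_1 L₀))] / (k_r−k_1).
Here k_r−k_1 = 1.300 d⁻¹ and 1 − D₀(k_r−k_1)/(k_1 L₀) = 1 − 0.984×1.300/(0.250×39.7) = 0.8711, so
t_c = ln(6.200 × 0.8711) / 1.300 = 1.687 / 1.300 = 1.297 d.
L(t_c) = L₀ e^(−k_1 t_c) = 39.7 × 0.7230 = 28.70 mg/L, and at the critical point k_r D_c = k_1 L, so D_c = (0.250/1.55) × 28.70 = 4.630 mg/L.
Minimum DO = C_s − D_c = 9.95 − 4.630 = 5.320 mg/L.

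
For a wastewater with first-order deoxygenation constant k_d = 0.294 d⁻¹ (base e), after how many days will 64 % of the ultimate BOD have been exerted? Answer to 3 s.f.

y/L₀ = 1 − e^(−k_d t) = 0.64 ⇒ e^(−k_d t) = 0.360
t = −ln(0.360) / 0.294 = 1.022 / 0.294 = 3.475 d.

t ≈ 3.48 d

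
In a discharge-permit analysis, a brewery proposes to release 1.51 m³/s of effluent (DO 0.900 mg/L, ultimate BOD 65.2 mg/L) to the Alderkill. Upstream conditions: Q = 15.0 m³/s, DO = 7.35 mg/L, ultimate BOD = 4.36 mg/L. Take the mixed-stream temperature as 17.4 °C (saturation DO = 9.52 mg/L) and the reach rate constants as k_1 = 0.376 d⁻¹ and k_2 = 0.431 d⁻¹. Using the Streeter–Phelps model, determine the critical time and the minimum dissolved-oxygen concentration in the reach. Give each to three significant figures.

Mixed DO = (15.0×7.35 + 1.51×0.900)/(15.0+1.51) = 111.6/16.51 = 6.760 mg/L.
Mixed L₀ = (15.0×4.36 + 1.51×65.2)/(16.51) = 163.9/16.51 = 9.924 mg/L.
Initial deficit D₀ = C_s − DO₀ = 9.52 − 6.760 = 2.760 mg/L.
t_c = (1/0.05500) ln[(0.431/0.376)(1 − 2.760×0.05500/(0.376×9.924))] = 18.18 × ln(1.100) = 1.727 d.
D_c = (0.376/0.431) × 9.924 × e^(−0.376×1.727) = 0.8724 × 9.924 × 0.5224 = 4.523 mg/L.
Minimum DO = 9.52 − 4.523 = 4.997 mg/L.

t_c ≈ 1.73 d; minimum DO ≈ 5.00 mg/L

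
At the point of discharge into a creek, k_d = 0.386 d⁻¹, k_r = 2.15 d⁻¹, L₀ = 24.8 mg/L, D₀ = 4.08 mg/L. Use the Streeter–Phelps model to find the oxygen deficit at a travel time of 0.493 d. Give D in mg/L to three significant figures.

k_d L₀/(k_r−k_d) = 0.386×24.8/(2.15−0.386) = 9.573/1.764 = 5.427 mg/L.
e^(−k_d t) = e^(−0.386×0.4930) = 0.8267; e^(−k_r t) = e^(−2.15×0.4930) = 0.3465.
D = 5.427 × (0.8267 − 0.3465) + 4.08 × 0.3465 = 2.606 + 1.414 = 4.020 mg/L.

D ≈ 4.02 mg/L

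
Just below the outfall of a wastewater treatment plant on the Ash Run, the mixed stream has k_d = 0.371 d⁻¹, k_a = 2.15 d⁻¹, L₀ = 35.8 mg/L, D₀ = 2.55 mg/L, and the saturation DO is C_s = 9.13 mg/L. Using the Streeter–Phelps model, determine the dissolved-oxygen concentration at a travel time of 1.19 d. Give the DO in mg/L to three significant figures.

DO ≈ 4.71 mg/L

k_d L₀/(k_a−k_d) = 0.371×35.8/(2.15−0.371) = 13.28/1.779 = 7.466 mg/L.
e^(−k_d t) = e^(−0.371×1.190) = 0.6431; e^(−k_a t) = e^(−2.15×1.190) = 0.07742.
D = 7.466 × (0.6431 − 0.07742) + 2.55 × 0.07742 = 4.223 + 0.1974 = 4.421 mg/L.
DO = C_s − D = 9.13 − 4.421 = 4.709 mg/L.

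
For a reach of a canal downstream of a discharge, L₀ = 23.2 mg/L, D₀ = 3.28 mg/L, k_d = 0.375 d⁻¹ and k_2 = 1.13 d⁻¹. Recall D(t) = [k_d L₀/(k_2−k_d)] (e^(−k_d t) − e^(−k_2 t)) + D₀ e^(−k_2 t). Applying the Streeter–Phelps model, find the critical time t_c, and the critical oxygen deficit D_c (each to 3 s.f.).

With k_2/k_d = 3.013 and 1 − D₀(k_2−k_d)/(k_d L₀) = 0.7154,
t_c = ln(3.013 × 0.7154) / (1.13 − 0.375) = ln(2.156) / 0.7550 = 0.7681/0.7550 = 1.017 d.
D_c = (k_d/k_2) L₀ e^(−k_d t_c) = (0.375/1.13) × 23.2 × e^(−0.375×1.017) = 0.3319 × 23.2 × 0.6828 = 5.257 mg/L.

t_c ≈ 1.02 d; D_c ≈ 5.26 mg/L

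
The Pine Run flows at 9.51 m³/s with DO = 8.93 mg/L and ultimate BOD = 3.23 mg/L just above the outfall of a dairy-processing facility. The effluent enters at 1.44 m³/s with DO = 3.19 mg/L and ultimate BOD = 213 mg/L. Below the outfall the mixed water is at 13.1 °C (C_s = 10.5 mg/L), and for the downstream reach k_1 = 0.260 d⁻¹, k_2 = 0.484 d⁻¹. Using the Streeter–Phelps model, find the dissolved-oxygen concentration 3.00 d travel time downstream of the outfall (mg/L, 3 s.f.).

Mixed DO = (9.51×8.93 + 1.44×3.19)/(9.51+1.44) = 89.52/10.95 = 8.175 mg/L.
Mixed L₀ = (9.51×3.23 + 1.44×213)/(10.95) = 337.4/10.95 = 30.82 mg/L.
Initial deficit D₀ = C_s − DO₀ = 10.5 − 8.175 = 2.325 mg/L.
D(3.00) = [0.260×30.82/(0.484−0.260)](e^(−0.260×3.00) − e^(−0.484×3.00)) + 2.325 e^(−0.484×3.00)
= 35.77 × (0.4584 − 0.2341) + 2.325 × 0.2341 = 8.567 mg/L.
DO = 10.5 − 8.567 = 1.933 mg/L.

DO ≈ 1.93 mg/L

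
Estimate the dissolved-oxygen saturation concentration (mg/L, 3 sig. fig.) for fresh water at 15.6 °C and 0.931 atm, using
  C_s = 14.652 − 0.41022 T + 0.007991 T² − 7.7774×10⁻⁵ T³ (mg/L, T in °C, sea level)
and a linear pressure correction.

At sea level: C_s = 14.652 − 0.41022×15.6 + 0.007991×15.6² − 7.7774×10⁻⁵×15.6³ = 9.902 mg/L.
Pressure correction: C_s' = 9.902 × 0.931 = 9.219 mg/L.

C_s ≈ 9.22 mg/L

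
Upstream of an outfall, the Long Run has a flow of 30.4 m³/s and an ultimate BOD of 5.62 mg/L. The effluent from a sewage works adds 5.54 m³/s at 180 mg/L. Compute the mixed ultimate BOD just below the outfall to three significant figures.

Flow-weighted mixing: C = (Q_r C_r + Q_w C_w)/(Q_r + Q_w)
= (30.4×5.62 + 5.54×180)/(30.4 + 5.54) = 1168/35.94 = 32.50 mg/L.

32.5 mg/L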